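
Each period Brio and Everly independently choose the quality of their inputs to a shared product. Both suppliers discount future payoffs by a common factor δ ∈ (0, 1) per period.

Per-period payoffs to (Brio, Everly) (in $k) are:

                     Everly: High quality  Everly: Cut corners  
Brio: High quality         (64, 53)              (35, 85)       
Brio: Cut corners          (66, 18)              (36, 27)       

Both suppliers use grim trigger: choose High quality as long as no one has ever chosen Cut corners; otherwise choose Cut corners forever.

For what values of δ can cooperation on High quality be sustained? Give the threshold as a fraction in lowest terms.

Brio's threshold: (66−64)/(66−36) = 1/15.
Everly's threshold: (85−53)/(85−27) = 16/29.
1/15 < 16/29, so Everly binds and δ* = 16/29.

16/29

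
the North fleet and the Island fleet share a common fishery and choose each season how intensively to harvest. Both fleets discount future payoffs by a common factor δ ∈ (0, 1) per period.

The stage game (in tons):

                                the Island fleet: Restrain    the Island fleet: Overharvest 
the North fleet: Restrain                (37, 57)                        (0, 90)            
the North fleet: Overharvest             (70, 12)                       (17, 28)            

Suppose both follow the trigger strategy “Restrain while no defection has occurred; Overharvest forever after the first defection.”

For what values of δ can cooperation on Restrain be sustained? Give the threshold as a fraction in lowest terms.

For the North fleet: deviation gain 70−37 = 33, per-period punishment loss 37−17 = 20. IC gives δ ≥ 33/53.
For the Island fleet: gain 33, loss 29 per period, so δ ≥ 33/62.
The tighter constraint is the North fleet's, so cooperation needs δ ≥ 33/53.

33/53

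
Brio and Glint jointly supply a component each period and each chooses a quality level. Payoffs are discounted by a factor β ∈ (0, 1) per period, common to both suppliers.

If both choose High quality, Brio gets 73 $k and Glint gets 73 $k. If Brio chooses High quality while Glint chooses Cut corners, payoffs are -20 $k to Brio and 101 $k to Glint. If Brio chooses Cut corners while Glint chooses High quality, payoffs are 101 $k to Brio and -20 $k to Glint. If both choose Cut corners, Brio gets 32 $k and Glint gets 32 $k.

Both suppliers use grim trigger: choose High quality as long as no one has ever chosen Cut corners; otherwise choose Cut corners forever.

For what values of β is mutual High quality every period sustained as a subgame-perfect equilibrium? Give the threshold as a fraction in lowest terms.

73/(1−β) ≥ 101 + 32β/(1−β)
73 ≥ 101 − 69β
β ≥ 28/69.

28/69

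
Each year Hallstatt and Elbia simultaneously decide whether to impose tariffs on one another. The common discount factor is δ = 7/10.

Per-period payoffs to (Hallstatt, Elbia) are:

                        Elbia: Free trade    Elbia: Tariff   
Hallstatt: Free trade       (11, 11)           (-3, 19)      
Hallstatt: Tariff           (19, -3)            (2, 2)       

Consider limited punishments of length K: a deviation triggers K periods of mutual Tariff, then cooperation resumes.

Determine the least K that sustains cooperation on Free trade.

2

No profitable deviation requires (11−2)(δ+…+δ^K) ≥ 19−11, i.e. δ+…+δ^K ≥ 8/9 ≈ 0.8889.
With δ = 7/10, the partial sums are K=1: 0.7000, K=2: 1.1900.
K = 2 is the first length at which the sum reaches 0.8889.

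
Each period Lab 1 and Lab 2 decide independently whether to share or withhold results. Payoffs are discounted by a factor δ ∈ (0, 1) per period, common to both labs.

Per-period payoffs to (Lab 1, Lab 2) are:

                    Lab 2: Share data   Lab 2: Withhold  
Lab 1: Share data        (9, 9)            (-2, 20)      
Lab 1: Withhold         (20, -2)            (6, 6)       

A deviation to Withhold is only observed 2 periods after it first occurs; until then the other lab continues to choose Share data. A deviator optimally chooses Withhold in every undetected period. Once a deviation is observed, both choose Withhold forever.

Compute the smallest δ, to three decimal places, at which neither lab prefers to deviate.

Deviating for the 2 undetected periods gains 20−9 = 11 per period over cooperation, then loses 9−6 = 3 per period forever once punishment starts.
Gain: 11(1 + δ + … + δ^1); loss: 3·δ^2/(1−δ).
No profitable deviation ⇔ 11(1−δ^2) ≤ 3·δ^2, i.e. δ^2 ≥ 11/(11+3) = 11/14.
Hence δ ≥ (11/14)^(1/2) ≈ 0.886.

0.886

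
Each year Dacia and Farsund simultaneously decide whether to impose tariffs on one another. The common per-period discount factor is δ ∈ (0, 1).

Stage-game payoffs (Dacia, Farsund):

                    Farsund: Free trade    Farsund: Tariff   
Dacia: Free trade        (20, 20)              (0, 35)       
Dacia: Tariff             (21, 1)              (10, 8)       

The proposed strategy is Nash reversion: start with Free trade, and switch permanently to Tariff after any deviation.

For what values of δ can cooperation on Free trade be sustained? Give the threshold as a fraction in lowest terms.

Dacia's threshold: (21−20)/(21−10) = 1/11.
Farsund's threshold: (35−20)/(35−8) = 5/9.
1/11 < 5/9, so Farsund binds and δ* = 5/9.

5/9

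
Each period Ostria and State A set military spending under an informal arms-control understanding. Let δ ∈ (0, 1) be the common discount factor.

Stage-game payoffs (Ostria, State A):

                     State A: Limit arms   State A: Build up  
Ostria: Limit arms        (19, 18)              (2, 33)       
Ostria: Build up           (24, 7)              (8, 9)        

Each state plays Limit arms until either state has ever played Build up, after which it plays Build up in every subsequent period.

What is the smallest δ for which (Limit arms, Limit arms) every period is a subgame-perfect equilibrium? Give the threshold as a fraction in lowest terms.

Ostria: cooperation gives 19 each period; deviation gives 24 once then 8 forever.
  19/(1−δ) ≥ 24 + 8δ/(1−δ) ⇒ δ ≥ 5/16.
State A: cooperation gives 18 each period; deviation gives 33 once then 9 forever.
  δ ≥ 15/24 = 5/8.
Both must hold, so the binding constraint is State A's: δ ≥ 5/8.

5/8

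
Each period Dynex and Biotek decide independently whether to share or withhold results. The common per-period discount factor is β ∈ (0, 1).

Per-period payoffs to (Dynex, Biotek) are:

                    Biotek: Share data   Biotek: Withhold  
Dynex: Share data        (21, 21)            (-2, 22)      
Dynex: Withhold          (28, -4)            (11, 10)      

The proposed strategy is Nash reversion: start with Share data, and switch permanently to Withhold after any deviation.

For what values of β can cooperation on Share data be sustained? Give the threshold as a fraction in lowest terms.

Dynex: cooperation gives 21 each period; deviation gives 28 once then 11 forever.
  21/(1−β) ≥ 28 + 11β/(1−β) ⇒ β ≥ 7/17.
Biotek: cooperation gives 21 each period; deviation gives 22 once then 10 forever.
  β ≥ 1/12.
Both must hold, so the binding constraint is Dynex's: β ≥ 7/17.

7/17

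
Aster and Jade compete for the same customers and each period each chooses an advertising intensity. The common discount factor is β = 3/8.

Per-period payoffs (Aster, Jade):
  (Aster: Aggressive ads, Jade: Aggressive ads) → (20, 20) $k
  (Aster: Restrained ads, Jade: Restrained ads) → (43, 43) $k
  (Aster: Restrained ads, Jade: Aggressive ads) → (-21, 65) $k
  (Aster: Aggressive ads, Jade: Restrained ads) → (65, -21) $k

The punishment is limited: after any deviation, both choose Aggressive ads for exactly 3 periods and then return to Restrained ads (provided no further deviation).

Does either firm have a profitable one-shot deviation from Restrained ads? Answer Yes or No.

Yes

IC: β+…+β^3 ≥ (65−43)/(43−20) = 22/23.
At β = 3/8: partial sum = 0.5684 < 0.9565. Cooperation not sustainable.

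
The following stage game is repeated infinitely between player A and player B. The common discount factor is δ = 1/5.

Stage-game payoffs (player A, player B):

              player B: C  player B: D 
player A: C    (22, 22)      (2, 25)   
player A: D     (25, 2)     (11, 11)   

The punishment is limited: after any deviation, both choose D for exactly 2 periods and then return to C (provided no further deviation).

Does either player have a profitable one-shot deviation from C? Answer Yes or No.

IC: δ+…+δ^2 ≥ (25−22)/(22−11) = 3/11.
At δ = 1/5: partial sum = 0.2400 < 0.2727. Cooperation not sustainable.

Yes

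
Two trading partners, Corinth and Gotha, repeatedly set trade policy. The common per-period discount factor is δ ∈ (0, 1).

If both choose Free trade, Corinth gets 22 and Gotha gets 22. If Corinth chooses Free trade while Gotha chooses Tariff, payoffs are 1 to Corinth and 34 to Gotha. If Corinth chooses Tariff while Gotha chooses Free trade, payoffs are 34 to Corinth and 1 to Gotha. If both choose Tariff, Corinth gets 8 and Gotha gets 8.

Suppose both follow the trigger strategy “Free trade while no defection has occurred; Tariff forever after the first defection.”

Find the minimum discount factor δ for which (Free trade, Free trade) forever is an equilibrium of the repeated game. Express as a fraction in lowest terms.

Cooperation forever yields 22 each period: 22/(1−δ).
Deviating yields 34 once, then 8 forever: 34 + 8δ/(1−δ).
No profitable deviation requires 22/(1−δ) ≥ 34 + 8δ/(1−δ).
Multiplying by (1−δ): 22 ≥ 34(1−δ) + 8δ = 34 − 26δ.
So 26δ ≥ 12, i.e. δ ≥ 12/26 = 6/13.

6/13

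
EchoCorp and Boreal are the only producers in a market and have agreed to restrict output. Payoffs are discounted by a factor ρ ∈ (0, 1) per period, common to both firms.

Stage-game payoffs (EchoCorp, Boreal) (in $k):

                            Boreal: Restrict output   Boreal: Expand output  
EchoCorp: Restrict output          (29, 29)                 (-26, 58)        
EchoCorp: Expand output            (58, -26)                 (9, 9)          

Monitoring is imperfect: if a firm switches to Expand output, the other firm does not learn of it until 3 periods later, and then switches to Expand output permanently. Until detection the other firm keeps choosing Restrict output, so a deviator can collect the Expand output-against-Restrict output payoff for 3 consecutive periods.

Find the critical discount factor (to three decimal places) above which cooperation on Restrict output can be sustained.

A deviator earns 58 for 3 periods, then 9 forever; cooperating earns 29 forever. Multiplying the IC by (1−ρ):
29 ≥ 58(1−ρ^3) + 9ρ^3, so 49·ρ^3 ≥ 29 and ρ^3 ≥ 29/49.
ρ ≥ (29/49)^(1/3) ≈ 0.840.

0.840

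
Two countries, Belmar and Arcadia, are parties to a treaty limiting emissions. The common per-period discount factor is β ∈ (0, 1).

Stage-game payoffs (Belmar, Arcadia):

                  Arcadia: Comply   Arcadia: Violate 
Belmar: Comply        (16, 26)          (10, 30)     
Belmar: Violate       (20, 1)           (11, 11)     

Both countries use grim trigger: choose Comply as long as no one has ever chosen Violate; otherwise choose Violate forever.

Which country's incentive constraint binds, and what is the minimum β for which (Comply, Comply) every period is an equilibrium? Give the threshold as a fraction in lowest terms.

Belmar's threshold: (20−16)/(20−11) = 4/9.
Arcadia's threshold: (30−26)/(30−11) = 4/19.
4/9 > 4/19, so Belmar binds and β* = 4/9.

Belmar; β ≥ 4/9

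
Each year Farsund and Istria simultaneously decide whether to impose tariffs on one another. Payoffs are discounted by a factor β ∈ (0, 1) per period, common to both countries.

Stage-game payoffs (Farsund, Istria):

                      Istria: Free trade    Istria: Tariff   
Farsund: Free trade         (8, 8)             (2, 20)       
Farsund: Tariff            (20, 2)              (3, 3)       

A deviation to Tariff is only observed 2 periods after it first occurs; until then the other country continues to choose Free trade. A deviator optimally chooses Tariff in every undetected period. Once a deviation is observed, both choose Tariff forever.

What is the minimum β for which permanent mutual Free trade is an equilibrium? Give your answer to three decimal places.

0.840

Deviating for the 2 undetected periods gains 20−8 = 12 per period over cooperation, then loses 8−3 = 5 per period forever once punishment starts.
Gain: 12(1 + β + … + β^1); loss: 5·β^2/(1−β).
No profitable deviation ⇔ 12(1−β^2) ≤ 5·β^2, i.e. β^2 ≥ 12/(12+5) = 12/17.
Hence β ≥ (12/17)^(1/2) ≈ 0.840.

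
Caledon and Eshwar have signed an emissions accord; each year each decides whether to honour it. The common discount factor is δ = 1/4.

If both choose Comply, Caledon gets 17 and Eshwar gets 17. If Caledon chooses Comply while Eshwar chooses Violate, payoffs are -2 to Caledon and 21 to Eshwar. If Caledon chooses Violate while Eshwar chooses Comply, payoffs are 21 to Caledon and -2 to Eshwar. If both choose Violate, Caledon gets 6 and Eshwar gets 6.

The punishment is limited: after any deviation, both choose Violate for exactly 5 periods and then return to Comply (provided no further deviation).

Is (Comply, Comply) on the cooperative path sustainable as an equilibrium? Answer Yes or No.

A one-shot deviation gives 21 now, then 6 for 5 periods, then back to 17.
Gain from deviating: (21−17) today; loss: (17−6) in each of the next 5 periods.
No-deviation condition: (17−6)(δ+…+δ^5) ≥ 21−17, i.e. δ+…+δ^5 ≥ 4/11.
At δ = 1/4: δ+…+δ^5 = 0.3330 < 0.3636.
So cooperation is not sustainable.

No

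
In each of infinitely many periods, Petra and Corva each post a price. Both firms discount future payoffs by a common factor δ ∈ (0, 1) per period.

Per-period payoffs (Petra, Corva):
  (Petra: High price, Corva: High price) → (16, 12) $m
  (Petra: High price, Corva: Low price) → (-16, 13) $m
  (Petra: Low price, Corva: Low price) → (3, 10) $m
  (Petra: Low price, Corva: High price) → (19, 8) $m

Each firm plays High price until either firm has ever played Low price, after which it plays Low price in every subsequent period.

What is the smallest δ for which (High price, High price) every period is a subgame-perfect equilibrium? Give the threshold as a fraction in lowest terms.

1/3

For Petra: deviation gain 19−16 = 3, per-period punishment loss 16−3 = 13. IC gives δ ≥ 3/16.
For Corva: gain 1, loss 2 per period, so δ ≥ 1/3.
The tighter constraint is Corva's, so cooperation needs δ ≥ 1/3.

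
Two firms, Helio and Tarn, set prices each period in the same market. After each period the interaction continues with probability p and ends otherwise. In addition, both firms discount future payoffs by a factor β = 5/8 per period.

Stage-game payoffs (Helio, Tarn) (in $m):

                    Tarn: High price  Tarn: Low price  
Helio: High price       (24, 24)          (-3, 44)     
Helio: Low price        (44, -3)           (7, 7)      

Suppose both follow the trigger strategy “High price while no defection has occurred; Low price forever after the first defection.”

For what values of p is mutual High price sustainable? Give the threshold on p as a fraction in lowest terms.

With continuation probability p and discount β, the effective per-period discount factor is βp.
Grim-trigger IC: βp ≥ (44−24)/(44−7) = 20/37.
So p ≥ (20/37)/(5/8) = 32/37.

32/37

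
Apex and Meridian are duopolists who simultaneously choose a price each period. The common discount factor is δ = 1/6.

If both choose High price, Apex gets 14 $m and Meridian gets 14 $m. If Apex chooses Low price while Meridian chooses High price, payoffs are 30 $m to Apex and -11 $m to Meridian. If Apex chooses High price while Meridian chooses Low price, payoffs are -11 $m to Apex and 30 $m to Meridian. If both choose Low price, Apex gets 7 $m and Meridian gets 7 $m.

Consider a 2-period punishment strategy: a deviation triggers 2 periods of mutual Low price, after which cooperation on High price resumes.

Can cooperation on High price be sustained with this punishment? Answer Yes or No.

No

IC: δ+…+δ^2 ≥ (30−14)/(14−7) = 16/7.
At δ = 1/6: partial sum = 0.1944 < 2.2857. Cooperation not sustainable.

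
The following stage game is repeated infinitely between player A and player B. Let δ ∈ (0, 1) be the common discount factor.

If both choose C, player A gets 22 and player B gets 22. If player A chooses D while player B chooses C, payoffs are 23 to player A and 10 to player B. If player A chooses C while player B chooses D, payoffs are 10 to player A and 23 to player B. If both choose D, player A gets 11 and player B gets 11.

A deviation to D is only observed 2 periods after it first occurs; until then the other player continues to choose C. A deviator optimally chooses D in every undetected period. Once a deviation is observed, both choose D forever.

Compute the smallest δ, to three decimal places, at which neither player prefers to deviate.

0.289

Deviating for the 2 undetected periods gains 23−22 = 1 per period over cooperation, then loses 22−11 = 11 per period forever once punishment starts.
Gain: 1(1 + δ + … + δ^1); loss: 11·δ^2/(1−δ).
No profitable deviation ⇔ 1(1−δ^2) ≤ 11·δ^2, i.e. δ^2 ≥ 1/(1+11) = 1/12.
Hence δ ≥ (1/12)^(1/2) ≈ 0.289.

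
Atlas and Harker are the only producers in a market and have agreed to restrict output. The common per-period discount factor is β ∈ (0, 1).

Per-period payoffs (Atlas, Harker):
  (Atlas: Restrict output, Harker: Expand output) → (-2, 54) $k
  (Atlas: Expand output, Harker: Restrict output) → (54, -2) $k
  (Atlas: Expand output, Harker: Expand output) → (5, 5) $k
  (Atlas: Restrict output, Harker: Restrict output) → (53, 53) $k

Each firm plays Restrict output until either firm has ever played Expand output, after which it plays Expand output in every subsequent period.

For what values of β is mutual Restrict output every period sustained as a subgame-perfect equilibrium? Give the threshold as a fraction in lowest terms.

1/49

Cooperation forever yields 53 each period: 53/(1−β).
Deviating yields 54 once, then 5 forever: 54 + 5β/(1−β).
No profitable deviation requires 53/(1−β) ≥ 54 + 5β/(1−β).
Multiplying by (1−β): 53 ≥ 54(1−β) + 5β = 54 − 49β.
So 49β ≥ 1, i.e. β ≥ 1/49.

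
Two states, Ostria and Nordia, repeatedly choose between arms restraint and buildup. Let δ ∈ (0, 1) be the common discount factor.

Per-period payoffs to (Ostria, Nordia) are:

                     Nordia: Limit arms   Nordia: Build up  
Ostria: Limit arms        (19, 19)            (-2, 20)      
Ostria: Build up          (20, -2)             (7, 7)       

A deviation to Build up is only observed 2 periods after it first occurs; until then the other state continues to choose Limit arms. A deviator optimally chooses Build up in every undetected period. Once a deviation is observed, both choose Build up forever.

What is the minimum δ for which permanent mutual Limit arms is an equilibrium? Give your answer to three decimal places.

The best deviation is to choose Build up for all 2 undetected periods, earning 20 each, then 7 forever once detected.
Deviation value: 20(1−δ^2)/(1−δ) + 7δ^2/(1−δ); cooperation value: 19/(1−δ).
IC: 19 ≥ 20(1−δ^2) + 7δ^2 = 20 − 13δ^2.
So δ^2 ≥ 1/13, giving δ ≥ (1/13)^(1/2) ≈ 0.277.

0.277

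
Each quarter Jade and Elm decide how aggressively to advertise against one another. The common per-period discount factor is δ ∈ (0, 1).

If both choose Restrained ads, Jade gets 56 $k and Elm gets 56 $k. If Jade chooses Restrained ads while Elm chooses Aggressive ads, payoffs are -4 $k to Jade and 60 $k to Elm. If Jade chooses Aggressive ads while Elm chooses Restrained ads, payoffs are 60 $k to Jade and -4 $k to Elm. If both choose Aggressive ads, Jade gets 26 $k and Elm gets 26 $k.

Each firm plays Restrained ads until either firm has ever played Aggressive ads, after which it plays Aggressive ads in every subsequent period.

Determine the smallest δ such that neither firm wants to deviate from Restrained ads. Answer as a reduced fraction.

Under grim trigger the critical discount factor is (T−C)/(T−P) with T = 60, C = 56, P = 26.
δ* = (60−56)/(60−26) = 4/34 = 2/17.

2/17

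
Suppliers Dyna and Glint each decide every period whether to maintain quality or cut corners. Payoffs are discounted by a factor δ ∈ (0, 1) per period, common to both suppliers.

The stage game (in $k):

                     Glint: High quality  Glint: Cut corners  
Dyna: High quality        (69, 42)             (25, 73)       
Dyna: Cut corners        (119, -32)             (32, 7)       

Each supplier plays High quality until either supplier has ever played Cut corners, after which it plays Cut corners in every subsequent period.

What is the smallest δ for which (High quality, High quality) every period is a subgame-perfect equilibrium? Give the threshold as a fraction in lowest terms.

Dyna's threshold: (119−69)/(119−32) = 50/87.
Glint's threshold: (73−42)/(73−7) = 31/66.
50/87 > 31/66, so Dyna binds and δ* = 50/87.

50/87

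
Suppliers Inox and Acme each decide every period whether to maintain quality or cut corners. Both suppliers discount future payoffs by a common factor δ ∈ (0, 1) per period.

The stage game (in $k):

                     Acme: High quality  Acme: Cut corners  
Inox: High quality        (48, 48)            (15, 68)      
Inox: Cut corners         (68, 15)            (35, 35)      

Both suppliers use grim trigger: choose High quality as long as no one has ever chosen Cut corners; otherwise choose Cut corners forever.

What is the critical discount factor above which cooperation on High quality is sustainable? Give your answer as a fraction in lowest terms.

48/(1−δ) ≥ 68 + 35δ/(1−δ)
48 ≥ 68 − 33δ
δ ≥ 20/33.

20/33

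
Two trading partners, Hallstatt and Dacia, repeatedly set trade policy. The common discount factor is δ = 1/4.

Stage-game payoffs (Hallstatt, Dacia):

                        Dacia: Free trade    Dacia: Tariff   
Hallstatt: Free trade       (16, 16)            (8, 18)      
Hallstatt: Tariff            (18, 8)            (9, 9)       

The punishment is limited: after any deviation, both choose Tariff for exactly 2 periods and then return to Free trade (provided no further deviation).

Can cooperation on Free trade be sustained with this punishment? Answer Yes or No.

Comparing payoff streams over the 3 periods until play realigns: cooperate → 16(1+δ+…+δ^2); deviate → 18 + 9(δ+…+δ^2).
Cooperation is sustained iff (16−9)(δ+…+δ^2) ≥ 18−16.
δ+…+δ^2 = 1/4·(1−(1/4)^2)/(1−1/4) = 0.3125, and (18−16)/(16−9) = 0.2857.
0.3125 ≥ 0.2857, so cooperation is sustainable.

Yes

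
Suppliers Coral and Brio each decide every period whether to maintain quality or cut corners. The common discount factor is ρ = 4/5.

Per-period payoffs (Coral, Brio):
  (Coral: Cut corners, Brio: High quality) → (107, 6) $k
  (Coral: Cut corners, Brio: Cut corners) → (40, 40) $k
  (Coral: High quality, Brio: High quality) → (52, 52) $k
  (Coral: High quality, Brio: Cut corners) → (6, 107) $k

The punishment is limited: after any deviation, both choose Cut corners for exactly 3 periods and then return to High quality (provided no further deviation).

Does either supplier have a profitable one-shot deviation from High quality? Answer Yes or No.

Yes

Comparing payoff streams over the 4 periods until play realigns: cooperate → 52(1+ρ+…+ρ^3); deviate → 107 + 40(ρ+…+ρ^3).
Cooperation is sustained iff (52−40)(ρ+…+ρ^3) ≥ 107−52.
ρ+…+ρ^3 = 4/5·(1−(4/5)^3)/(1−4/5) = 1.9520, and (107−52)/(52−40) = 4.5833.
1.9520 < 4.5833, so cooperation is not sustainable.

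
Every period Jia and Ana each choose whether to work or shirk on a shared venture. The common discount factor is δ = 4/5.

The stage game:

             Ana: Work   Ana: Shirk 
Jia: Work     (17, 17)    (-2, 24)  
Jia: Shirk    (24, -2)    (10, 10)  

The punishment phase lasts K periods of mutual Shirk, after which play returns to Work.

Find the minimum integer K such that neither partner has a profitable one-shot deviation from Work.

No profitable deviation requires (17−10)(δ+…+δ^K) ≥ 24−17, i.e. δ+…+δ^K ≥ 1 ≈ 1.0000.
With δ = 4/5, the partial sums are K=1: 0.8000, K=2: 1.4400.
K = 2 is the first length at which the sum reaches 1.0000.

2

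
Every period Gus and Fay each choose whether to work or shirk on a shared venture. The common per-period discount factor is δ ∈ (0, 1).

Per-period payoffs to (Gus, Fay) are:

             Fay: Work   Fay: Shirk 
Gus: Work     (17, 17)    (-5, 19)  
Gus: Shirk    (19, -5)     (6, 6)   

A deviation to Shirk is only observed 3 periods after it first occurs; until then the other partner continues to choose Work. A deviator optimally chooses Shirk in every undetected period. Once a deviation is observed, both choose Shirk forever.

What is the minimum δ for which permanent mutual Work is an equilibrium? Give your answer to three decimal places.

The best deviation is to choose Shirk for all 3 undetected periods, earning 19 each, then 6 forever once detected.
Deviation value: 19(1−δ^3)/(1−δ) + 6δ^3/(1−δ); cooperation value: 17/(1−δ).
IC: 17 ≥ 19(1−δ^3) + 6δ^3 = 19 − 13δ^3.
So δ^3 ≥ 2/13, giving δ ≥ (2/13)^(1/3) ≈ 0.536.

0.536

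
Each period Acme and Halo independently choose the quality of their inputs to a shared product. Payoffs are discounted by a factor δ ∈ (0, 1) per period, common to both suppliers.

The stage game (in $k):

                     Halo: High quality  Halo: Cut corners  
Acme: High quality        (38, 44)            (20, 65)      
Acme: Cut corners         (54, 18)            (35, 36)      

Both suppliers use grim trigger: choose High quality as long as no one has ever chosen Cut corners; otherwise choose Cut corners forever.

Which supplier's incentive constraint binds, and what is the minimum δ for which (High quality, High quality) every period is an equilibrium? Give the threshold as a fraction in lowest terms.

For Acme: deviation gain 54−38 = 16, per-period punishment loss 38−35 = 3. IC gives δ ≥ 16/19.
For Halo: gain 21, loss 8 per period, so δ ≥ 21/29.
The tighter constraint is Acme's, so cooperation needs δ ≥ 16/19.

Acme; δ ≥ 16/19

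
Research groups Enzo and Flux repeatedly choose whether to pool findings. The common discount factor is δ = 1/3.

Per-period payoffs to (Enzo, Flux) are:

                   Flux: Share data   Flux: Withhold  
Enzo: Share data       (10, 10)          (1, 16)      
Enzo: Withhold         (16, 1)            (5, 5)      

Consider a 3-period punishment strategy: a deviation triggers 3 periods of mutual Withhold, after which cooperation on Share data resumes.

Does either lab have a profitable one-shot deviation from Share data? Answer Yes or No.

IC: δ+…+δ^3 ≥ (16−10)/(10−5) = 6/5.
At δ = 1/3: partial sum = 0.4815 < 1.2000. Cooperation not sustainable.

Yes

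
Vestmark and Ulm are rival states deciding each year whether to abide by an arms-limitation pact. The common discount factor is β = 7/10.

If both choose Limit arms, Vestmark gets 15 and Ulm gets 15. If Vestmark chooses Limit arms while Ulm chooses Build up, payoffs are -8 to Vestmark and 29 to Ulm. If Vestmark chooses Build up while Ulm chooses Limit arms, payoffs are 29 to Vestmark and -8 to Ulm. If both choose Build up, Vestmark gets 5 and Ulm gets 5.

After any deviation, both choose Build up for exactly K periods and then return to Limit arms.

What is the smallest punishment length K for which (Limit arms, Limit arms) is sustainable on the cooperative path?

No profitable deviation requires (15−5)(β+…+β^K) ≥ 29−15, i.e. β+…+β^K ≥ 7/5 ≈ 1.4000.
With β = 7/10, the partial sums are K=1: 0.7000, K=2: 1.1900, K=3: 1.5330.
K = 3 is the first length at which the sum reaches 1.4000.

3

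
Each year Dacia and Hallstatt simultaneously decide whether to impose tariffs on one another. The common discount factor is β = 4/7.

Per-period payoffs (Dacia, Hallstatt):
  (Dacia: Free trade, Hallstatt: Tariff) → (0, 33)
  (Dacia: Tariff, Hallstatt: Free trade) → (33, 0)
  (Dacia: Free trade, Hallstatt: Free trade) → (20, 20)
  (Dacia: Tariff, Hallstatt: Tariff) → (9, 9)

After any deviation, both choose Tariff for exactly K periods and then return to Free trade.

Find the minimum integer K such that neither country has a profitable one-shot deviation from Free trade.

No profitable deviation requires (20−9)(β+…+β^K) ≥ 33−20, i.e. β+…+β^K ≥ 13/11 ≈ 1.1818.
With β = 4/7, the partial sums are K=1: 0.5714, K=2: 0.8980, K=3: 1.0845, K=4: 1.1912.
K = 4 is the first length at which the sum reaches 1.1818.

4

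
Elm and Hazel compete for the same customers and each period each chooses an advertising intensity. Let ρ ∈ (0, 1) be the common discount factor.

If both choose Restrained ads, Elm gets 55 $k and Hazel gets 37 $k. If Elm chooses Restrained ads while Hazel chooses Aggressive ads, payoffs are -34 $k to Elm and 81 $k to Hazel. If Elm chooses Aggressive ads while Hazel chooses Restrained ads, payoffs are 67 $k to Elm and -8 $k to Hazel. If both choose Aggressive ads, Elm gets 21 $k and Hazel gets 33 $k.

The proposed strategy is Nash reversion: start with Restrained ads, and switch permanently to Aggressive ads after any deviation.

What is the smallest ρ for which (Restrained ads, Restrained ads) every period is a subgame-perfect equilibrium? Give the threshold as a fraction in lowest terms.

For Elm: deviation gain 67−55 = 12, per-period punishment loss 55−21 = 34. IC gives ρ ≥ 12/46 = 6/23.
For Hazel: gain 44, loss 4 per period, so ρ ≥ 44/48 = 11/12.
The tighter constraint is Hazel's, so cooperation needs ρ ≥ 11/12.

11/12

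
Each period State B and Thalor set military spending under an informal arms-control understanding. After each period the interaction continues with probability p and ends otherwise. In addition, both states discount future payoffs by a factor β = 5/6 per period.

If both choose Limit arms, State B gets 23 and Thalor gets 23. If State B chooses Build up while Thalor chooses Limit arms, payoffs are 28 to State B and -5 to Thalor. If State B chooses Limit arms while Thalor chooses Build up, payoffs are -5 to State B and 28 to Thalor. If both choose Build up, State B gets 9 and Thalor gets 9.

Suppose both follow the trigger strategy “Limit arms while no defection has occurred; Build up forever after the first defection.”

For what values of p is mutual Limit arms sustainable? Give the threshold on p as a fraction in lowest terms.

6/19

Expected continuation weight on next period's payoff is β·p = 5/6·p, which plays the role of the discount factor.
Cooperation requires 5/6·p ≥ (28−23)/(28−9) = 5/19, hence p ≥ 6/19.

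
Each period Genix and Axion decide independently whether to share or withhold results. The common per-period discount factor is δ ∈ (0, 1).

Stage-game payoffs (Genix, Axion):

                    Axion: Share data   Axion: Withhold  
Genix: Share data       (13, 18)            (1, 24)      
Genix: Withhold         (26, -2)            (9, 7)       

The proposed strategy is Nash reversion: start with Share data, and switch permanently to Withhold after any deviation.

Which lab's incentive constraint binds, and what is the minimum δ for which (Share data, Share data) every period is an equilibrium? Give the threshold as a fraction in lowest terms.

Genix; δ ≥ 13/17

Genix: cooperation gives 13 each period; deviation gives 26 once then 9 forever.
  13/(1−δ) ≥ 26 + 9δ/(1−δ) ⇒ δ ≥ 13/17.
Axion: cooperation gives 18 each period; deviation gives 24 once then 7 forever.
  δ ≥ 6/17.
Both must hold, so the binding constraint is Genix's: δ ≥ 13/17.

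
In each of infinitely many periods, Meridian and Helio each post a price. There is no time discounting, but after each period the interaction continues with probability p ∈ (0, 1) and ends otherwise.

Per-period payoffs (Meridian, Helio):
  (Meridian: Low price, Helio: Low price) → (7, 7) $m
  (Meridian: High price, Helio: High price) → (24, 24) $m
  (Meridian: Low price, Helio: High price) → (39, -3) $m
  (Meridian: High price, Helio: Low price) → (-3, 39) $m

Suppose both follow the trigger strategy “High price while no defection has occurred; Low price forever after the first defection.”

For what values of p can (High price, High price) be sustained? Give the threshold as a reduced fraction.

15/32

Expected cooperation value is 24 + p·24 + p²·24 + … = 24/(1−p); deviation gives 39 + p·7/(1−p).
24 ≥ 39(1−p) + 7p ⇒ 32p ≥ 15 ⇒ p ≥ 15/32.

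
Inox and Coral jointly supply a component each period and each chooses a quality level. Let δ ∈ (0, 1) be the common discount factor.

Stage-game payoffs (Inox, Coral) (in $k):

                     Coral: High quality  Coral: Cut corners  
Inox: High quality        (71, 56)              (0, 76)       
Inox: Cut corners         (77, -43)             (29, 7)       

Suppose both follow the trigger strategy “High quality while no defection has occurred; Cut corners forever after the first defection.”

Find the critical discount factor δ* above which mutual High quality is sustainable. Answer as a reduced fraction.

For Inox: deviation gain 77−71 = 6, per-period punishment loss 71−29 = 42. IC gives δ ≥ 6/48 = 1/8.
For Coral: gain 20, loss 49 per period, so δ ≥ 20/69.
The tighter constraint is Coral's, so cooperation needs δ ≥ 20/69.

20/69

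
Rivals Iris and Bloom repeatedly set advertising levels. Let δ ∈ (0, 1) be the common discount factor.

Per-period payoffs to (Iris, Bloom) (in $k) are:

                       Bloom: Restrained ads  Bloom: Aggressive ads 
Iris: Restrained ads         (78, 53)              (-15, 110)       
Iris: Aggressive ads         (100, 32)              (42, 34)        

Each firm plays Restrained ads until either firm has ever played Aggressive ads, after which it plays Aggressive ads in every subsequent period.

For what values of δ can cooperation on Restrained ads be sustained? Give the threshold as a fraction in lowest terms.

3/4

Iris: cooperation gives 78 each period; deviation gives 100 once then 42 forever.
  78/(1−δ) ≥ 100 + 42δ/(1−δ) ⇒ δ ≥ 22/58 = 11/29.
Bloom: cooperation gives 53 each period; deviation gives 110 once then 34 forever.
  δ ≥ 57/76 = 3/4.
Both must hold, so the binding constraint is Bloom's: δ ≥ 3/4.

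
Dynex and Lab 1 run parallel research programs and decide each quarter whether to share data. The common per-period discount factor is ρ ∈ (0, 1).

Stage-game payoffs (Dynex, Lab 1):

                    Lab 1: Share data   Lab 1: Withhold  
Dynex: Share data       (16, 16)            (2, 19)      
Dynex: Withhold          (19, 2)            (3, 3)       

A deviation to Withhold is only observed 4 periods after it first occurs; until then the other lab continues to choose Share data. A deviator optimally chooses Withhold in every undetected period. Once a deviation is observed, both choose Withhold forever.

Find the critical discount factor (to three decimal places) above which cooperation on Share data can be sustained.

The best deviation is to choose Withhold for all 4 undetected periods, earning 19 each, then 3 forever once detected.
Deviation value: 19(1−ρ^4)/(1−ρ) + 3ρ^4/(1−ρ); cooperation value: 16/(1−ρ).
IC: 16 ≥ 19(1−ρ^4) + 3ρ^4 = 19 − 16ρ^4.
So ρ^4 ≥ 3/16, giving ρ ≥ (3/16)^(1/4) ≈ 0.658.

0.658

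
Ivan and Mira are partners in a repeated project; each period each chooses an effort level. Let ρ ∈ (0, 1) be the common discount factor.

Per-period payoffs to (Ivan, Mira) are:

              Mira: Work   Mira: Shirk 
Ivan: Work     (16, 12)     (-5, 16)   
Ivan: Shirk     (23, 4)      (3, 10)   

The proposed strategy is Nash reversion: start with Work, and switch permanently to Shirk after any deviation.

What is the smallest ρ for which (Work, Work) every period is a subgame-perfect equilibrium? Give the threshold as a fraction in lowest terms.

2/3

Ivan: cooperation gives 16 each period; deviation gives 23 once then 3 forever.
  16/(1−ρ) ≥ 23 + 3ρ/(1−ρ) ⇒ ρ ≥ 7/20.
Mira: cooperation gives 12 each period; deviation gives 16 once then 10 forever.
  ρ ≥ 4/6 = 2/3.
Both must hold, so the binding constraint is Mira's: ρ ≥ 2/3.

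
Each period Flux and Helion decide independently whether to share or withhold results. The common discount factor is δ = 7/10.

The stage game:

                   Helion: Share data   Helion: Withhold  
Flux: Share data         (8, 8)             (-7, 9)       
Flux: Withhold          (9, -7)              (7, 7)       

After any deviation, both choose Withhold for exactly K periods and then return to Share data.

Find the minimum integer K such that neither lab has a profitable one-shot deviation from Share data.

No profitable deviation requires (8−7)(δ+…+δ^K) ≥ 9−8, i.e. δ+…+δ^K ≥ 1 ≈ 1.0000.
With δ = 7/10, the partial sums are K=1: 0.7000, K=2: 1.1900.
K = 2 is the first length at which the sum reaches 1.0000.

2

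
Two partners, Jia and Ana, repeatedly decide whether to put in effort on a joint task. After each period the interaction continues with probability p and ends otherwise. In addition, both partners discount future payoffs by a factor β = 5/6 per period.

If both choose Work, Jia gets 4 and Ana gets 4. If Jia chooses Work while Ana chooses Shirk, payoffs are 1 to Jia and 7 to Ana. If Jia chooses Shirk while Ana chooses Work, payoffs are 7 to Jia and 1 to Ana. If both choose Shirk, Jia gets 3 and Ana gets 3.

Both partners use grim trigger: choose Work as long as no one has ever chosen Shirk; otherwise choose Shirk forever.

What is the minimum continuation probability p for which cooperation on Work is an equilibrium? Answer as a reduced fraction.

9/10

Expected continuation weight on next period's payoff is β·p = 5/6·p, which plays the role of the discount factor.
Cooperation requires 5/6·p ≥ (7−4)/(7−3) = 3/4, hence p ≥ 9/10.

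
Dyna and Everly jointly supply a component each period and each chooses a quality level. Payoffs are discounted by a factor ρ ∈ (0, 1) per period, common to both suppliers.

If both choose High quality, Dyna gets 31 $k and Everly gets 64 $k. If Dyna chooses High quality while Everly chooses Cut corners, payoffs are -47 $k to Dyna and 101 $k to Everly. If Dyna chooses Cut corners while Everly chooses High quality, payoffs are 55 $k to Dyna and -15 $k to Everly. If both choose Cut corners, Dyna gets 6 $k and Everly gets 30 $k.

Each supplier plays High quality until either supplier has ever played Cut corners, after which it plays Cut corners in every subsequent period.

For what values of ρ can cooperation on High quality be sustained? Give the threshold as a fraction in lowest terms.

Dyna's threshold: (55−31)/(55−6) = 24/49.
Everly's threshold: (101−64)/(101−30) = 37/71.
24/49 < 37/71, so Everly binds and ρ* = 37/71.

37/71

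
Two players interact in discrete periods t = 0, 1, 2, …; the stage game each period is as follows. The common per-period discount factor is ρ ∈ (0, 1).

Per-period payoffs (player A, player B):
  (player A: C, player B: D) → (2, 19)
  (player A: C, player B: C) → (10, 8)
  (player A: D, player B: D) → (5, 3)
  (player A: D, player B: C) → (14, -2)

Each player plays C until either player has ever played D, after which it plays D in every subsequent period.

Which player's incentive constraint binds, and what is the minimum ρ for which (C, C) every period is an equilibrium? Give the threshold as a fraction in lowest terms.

player B; ρ ≥ 11/16

For player A: deviation gain 14−10 = 4, per-period punishment loss 10−5 = 5. IC gives ρ ≥ 4/9.
For player B: gain 11, loss 5 per period, so ρ ≥ 11/16.
The tighter constraint is player B's, so cooperation needs ρ ≥ 11/16.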